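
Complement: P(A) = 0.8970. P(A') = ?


P(not A) = 1 - 0.8970 = 0.1030

P(not A) = 0.1030


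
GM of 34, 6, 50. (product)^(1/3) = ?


Product = 34 × 6 × 50 = 10200
GM = 10200^(1/3) = 21.6870

GM = 21.6870


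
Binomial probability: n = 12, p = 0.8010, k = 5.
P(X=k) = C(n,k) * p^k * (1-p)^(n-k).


C(12,5) = 792
p^5 = 0.329733
(1-p)^7 = 1.235866e-05
P = 792 * 0.329733 * 1.235866e-05 = 0.0032

P(X=5) = 0.0032


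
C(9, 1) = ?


C(9,1) = 9!/(1! × 8!)
= 362880/(1 × 40320)
= 9

C(9,1) = 9


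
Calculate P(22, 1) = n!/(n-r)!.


P(22,1) = 22!/21!
= 1124000727777607680000/51090942171709440000
= 22

P(22,1) = 22


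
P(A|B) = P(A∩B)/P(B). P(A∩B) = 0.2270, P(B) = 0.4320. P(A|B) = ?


P(A|B) = 0.2270/0.4320 = 0.5255

P(A|B) = 0.5255


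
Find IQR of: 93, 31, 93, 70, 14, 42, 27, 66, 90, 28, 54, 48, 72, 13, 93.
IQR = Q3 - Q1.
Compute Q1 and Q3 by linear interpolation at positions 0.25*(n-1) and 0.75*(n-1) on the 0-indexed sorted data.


Sorted: 13, 14, 27, 28, 31, 42, 48, 54, 66, 70, 72, 90, 93, 93, 93
Q1 (25th %ile) = 29.5000
Q3 (75th %ile) = 81.0000
IQR = 81.0000 - 29.5000 = 51.5000

IQR = 51.5000


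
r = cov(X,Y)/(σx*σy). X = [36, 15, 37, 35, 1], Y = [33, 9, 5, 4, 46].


Mean X = 24.8000, Mean Y = 19.4000
SD X = 14.427751, SD Y = 17.001176
Cov = -142.320000
r = -142.320000/(14.427751*17.001176) = -0.5802

r = -0.5802


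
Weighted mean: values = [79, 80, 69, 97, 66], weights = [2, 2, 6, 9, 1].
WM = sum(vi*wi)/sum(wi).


Numerator = 79*2 + 80*2 + 69*6 + 97*9 + 66*1 = 1671
Denominator = 2 + 2 + 6 + 9 + 1 = 20
WM = 1671/20 = 83.5500

WM = 83.5500


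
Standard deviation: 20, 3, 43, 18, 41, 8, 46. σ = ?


Mean = 25.5714
Variance = 266.5306
SD = sqrt(266.5306) = 16.3258

SD = 16.3258


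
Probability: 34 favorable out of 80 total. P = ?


P = 34/80 = 0.4250

P = 0.4250


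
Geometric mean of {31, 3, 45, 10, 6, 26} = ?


Product = 31 × 3 × 45 × 10 × 6 × 26 = 6528600
GM = 6528600^(1/6) = 13.6711

GM = 13.6711


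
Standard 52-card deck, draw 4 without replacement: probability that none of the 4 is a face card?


P(no face cards) = (40/52) × (39/51) × (38/50) × (37/49)
= 0.3376

P = 0.3376


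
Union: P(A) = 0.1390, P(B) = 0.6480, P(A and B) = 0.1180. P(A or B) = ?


P(A∪B) = 0.1390 + 0.6480 - 0.1180
= 0.7870 - 0.1180
= 0.6690

P(A∪B) = 0.6690


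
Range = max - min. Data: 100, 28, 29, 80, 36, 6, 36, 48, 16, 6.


Max = 100, Min = 6
Range = 100 - 6 = 94

Range = 94


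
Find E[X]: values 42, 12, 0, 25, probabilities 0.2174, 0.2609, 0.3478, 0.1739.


E[X] = 42*0.2174 + 12*0.2609 + 0*0.3478 + 25*0.1739
= 9.1308 + 3.1308 + 0 + 4.3475
= 16.6091

E[X] = 16.6091


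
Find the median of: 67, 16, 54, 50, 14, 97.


Sorted: 14, 16, 50, 54, 67, 97
n = 6 (even)
Middle values: 50 and 54
Median = (50+54)/2 = 52.0000

Median = 52.0000


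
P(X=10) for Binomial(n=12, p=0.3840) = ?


C(12,10) = 66
p^10 = 6.971275e-05
(1-p)^2 = 0.379456
P = 66 * 6.971275e-05 * 0.379456 = 0.0017

P(X=10) = 0.0017


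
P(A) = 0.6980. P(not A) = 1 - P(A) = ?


P(not A) = 1 - 0.6980 = 0.3020

P(not A) = 0.3020


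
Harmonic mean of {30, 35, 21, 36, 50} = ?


Sum of reciprocals = 1/30 + 1/35 + 1/21 + 1/36 + 1/50 = 0.157302
HM = 5/0.157302 = 31.7861

HM = 31.7861


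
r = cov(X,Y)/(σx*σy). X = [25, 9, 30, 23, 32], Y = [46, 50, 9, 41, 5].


Mean X = 23.8000, Mean Y = 30.2000
SD X = 8.084553, SD Y = 19.197917
Cov = -124.160000
r = -124.160000/(8.084553*19.197917) = -0.8000

r = -0.8000


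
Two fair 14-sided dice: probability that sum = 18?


Total outcomes = 14×14 = 196
Favorable (sum = 18): 11
P = 11/196 = 0.0561

P = 0.0561


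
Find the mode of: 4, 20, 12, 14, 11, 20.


Frequencies: 4:1, 11:1, 12:1, 14:1, 20:2
Max frequency = 2
Mode = 20

Mode = 20


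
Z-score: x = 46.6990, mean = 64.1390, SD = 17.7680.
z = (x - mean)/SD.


z = (46.6990 - 64.1390)/17.7680
= -17.4400/17.7680
= -0.9815

z = -0.9815


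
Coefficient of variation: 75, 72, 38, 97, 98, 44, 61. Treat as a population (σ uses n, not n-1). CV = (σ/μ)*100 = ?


Mean = 69.2857
SD = 21.7762
CV = (21.7762/69.2857)*100 = 31.4296%

CV = 31.4296%


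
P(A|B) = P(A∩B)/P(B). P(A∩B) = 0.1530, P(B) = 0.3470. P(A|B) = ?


P(A|B) = 0.1530/0.3470 = 0.4409

P(A|B) = 0.4409


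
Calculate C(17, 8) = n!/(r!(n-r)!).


C(17,8) = 17!/(8! × 9!)
= 355687428096000/(40320 × 362880)
= 24310

C(17,8) = 24310


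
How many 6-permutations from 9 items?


P(9,6) = 9!/3!
= 362880/6
= 60480

P(9,6) = 60480


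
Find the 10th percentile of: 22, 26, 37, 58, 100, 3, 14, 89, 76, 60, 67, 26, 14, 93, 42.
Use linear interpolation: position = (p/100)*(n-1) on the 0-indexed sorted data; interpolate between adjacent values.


Sorted: 3, 14, 14, 22, 26, 26, 37, 42, 58, 60, 67, 76, 89, 93, 100
n = 15
Index = 10/100 * 14 = 1.4000
Lower = data[1] = 14, Upper = data[2] = 14
P10 = 14 + 0.4000*(0) = 14.0000

P10 = 14.0000


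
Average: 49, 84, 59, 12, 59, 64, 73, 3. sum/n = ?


Sum = 49 + 84 + 59 + 12 + 59 + 64 + 73 + 3 = 403
n = 8
Mean = 403/8 = 50.3750

Mean = 50.3750


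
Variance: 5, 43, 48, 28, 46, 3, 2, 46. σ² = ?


Mean = 27.6250
Squared deviations: 511.8906, 236.3906, 415.1406, 0.1406, 337.6406, 606.3906, 656.6406, 337.6406
Sum = 3101.8750
Variance = 3101.8750/8 = 387.7344

Variance = 387.7344


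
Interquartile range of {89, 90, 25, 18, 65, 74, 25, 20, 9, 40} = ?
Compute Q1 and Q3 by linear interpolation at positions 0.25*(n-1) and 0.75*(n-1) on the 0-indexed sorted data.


Sorted: 9, 18, 20, 25, 25, 40, 65, 74, 89, 90
Q1 (25th %ile) = 21.2500
Q3 (75th %ile) = 71.7500
IQR = 71.7500 - 21.2500 = 50.5000

IQR = 50.5000


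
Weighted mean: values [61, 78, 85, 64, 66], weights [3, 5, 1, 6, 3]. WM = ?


Numerator = 61*3 + 78*5 + 85*1 + 64*6 + 66*3 = 1240
Denominator = 3 + 5 + 1 + 6 + 3 = 18
WM = 1240/18 = 68.8889

WM = 68.8889


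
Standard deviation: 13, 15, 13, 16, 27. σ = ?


Mean = 16.8000
Variance = 27.3600
SD = sqrt(27.3600) = 5.2307

SD = 5.2307


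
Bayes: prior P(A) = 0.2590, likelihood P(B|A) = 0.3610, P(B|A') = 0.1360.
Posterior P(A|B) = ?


P(B) = P(B|A)*P(A) + P(B|A')*P(A')
= 0.3610*0.2590 + 0.1360*0.7410
= 0.093499 + 0.100776 = 0.194275
P(A|B) = 0.093499/0.194275 = 0.4813

P(A|B) = 0.4813


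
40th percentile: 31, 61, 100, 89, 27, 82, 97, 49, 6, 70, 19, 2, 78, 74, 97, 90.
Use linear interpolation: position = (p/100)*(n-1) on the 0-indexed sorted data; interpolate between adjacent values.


Sorted: 2, 6, 19, 27, 31, 49, 61, 70, 74, 78, 82, 89, 90, 97, 97, 100
n = 16
Index = 40/100 * 15 = 6.0000
Lower = data[6] = 61, Upper = data[7] = 70
P40 = 61 + 0*(9) = 61.0000

P40 = 61.0000


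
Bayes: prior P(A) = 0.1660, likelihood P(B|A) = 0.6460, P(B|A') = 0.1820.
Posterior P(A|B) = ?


P(B) = P(B|A)*P(A) + P(B|A')*P(A')
= 0.6460*0.1660 + 0.1820*0.8340
= 0.107236 + 0.151788 = 0.259024
P(A|B) = 0.107236/0.259024 = 0.4140

P(A|B) = 0.4140


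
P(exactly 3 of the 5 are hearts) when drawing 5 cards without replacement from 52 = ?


Hypergeometric: P(X=3) = C(13,3)·C(39,2) / C(52,5)
= 286 × 741 / 2598960
= 211926/2598960 = 0.0815

P = 0.0815


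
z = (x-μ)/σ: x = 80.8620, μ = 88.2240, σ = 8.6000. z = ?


z = (80.8620 - 88.2240)/8.6000
= -7.3620/8.6000
= -0.8560

z = -0.8560


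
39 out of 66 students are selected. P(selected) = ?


P = 39/66 = 0.5909

P = 0.5909


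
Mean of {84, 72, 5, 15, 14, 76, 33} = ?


Sum = 84 + 72 + 5 + 15 + 14 + 76 + 33 = 299
n = 7
Mean = 299/7 = 42.7143

Mean = 42.7143


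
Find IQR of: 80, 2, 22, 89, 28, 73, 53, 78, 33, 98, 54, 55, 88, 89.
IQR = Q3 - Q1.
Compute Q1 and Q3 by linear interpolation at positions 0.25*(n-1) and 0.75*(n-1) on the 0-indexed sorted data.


Sorted: 2, 22, 28, 33, 53, 54, 55, 73, 78, 80, 88, 89, 89, 98
Q1 (25th %ile) = 38.0000
Q3 (75th %ile) = 86.0000
IQR = 86.0000 - 38.0000 = 48.0000

IQR = 48.0000


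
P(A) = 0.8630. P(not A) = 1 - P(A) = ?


P(not A) = 1 - 0.8630 = 0.1370

P(not A) = 0.1370


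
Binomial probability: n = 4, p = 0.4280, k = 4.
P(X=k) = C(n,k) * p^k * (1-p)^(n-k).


C(4,4) = 1
p^4 = 0.033556
(1-p)^0 = 1.000000
P = 1 * 0.033556 * 1.000000 = 0.0336

P(X=4) = 0.0336


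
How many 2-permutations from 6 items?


P(6,2) = 6!/4!
= 720/24
= 30

P(6,2) = 30


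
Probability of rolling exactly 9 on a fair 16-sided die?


Favorable outcomes (roll = 9): 1
Total outcomes = 16
P = 1/16 = 0.0625

P = 0.0625


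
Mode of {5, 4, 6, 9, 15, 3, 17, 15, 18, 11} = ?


Frequencies: 3:1, 4:1, 5:1, 6:1, 9:1, 11:1, 15:2, 17:1, 18:1
Max frequency = 2
Mode = 15

Mode = 15


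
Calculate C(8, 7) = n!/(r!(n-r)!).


C(8,7) = 8!/(7! × 1!)
= 40320/(5040 × 1)
= 8

C(8,7) = 8


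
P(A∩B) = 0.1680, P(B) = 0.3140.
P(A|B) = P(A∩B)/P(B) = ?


P(A|B) = 0.1680/0.3140 = 0.5350

P(A|B) = 0.5350


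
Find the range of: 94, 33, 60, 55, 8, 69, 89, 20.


Max = 94, Min = 8
Range = 94 - 8 = 86

Range = 86


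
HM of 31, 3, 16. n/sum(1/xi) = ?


Sum of reciprocals = 1/31 + 1/3 + 1/16 = 0.428091
HM = 3/0.428091 = 7.0078

HM = 7.0078


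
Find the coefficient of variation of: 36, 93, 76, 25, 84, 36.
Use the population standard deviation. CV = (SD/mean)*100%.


Mean = 58.3333
SD = 26.7125
CV = (26.7125/58.3333)*100 = 45.7928%

CV = 45.7928%


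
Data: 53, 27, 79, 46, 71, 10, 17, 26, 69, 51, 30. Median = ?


Sorted: 10, 17, 26, 27, 30, 46, 51, 53, 69, 71, 79
n = 11 (odd)
Middle value = 46

Median = 46


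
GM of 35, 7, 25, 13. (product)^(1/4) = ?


Product = 35 × 7 × 25 × 13 = 79625
GM = 79625^(1/4) = 16.7982

GM = 16.7982


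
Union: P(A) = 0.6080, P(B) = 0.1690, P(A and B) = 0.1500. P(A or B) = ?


P(A∪B) = 0.6080 + 0.1690 - 0.1500
= 0.7770 - 0.1500
= 0.6270

P(A∪B) = 0.6270


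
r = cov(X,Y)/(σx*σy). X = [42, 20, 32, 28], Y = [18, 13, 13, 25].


Mean X = 30.5000, Mean Y = 17.2500
SD X = 7.921490, SD Y = 4.918079
Cov = 6.875000
r = 6.875000/(7.921490*4.918079) = 0.1765

r = 0.1765


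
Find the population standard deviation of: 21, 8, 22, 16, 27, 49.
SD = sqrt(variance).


Mean = 23.8333
Variance = 161.1389
SD = sqrt(161.1389) = 12.6940

SD = 12.6940


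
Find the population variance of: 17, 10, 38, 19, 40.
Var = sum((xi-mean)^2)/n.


Mean = 24.8000
Squared deviations: 60.8400, 219.0400, 174.2400, 33.6400, 231.0400
Sum = 718.8000
Variance = 718.8000/5 = 143.7600

Variance = 143.7600


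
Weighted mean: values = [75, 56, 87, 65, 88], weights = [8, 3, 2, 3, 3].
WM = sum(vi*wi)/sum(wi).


Numerator = 75*8 + 56*3 + 87*2 + 65*3 + 88*3 = 1401
Denominator = 8 + 3 + 2 + 3 + 3 = 19
WM = 1401/19 = 73.7368

WM = 73.7368


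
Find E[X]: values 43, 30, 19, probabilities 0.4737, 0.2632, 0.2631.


E[X] = 43*0.4737 + 30*0.2632 + 19*0.2631
= 20.3691 + 7.8960 + 4.9989
= 33.2640

E[X] = 33.2640


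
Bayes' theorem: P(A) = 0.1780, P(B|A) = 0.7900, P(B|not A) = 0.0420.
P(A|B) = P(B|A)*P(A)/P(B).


P(B) = P(B|A)*P(A) + P(B|A')*P(A')
= 0.7900*0.1780 + 0.0420*0.8220
= 0.140620 + 0.034524 = 0.175144
P(A|B) = 0.140620/0.175144 = 0.8029

P(A|B) = 0.8029


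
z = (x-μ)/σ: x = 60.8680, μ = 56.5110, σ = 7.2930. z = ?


z = (60.8680 - 56.5110)/7.2930
= 4.3570/7.2930
= 0.5974

z = 0.5974


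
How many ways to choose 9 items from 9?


C(9,9) = 9!/(9! × 0!)
= 362880/(362880 × 1)
= 1

C(9,9) = 1


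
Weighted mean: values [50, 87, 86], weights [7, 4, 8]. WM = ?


Numerator = 50*7 + 87*4 + 86*8 = 1386
Denominator = 7 + 4 + 8 = 19
WM = 1386/19 = 72.9474

WM = 72.9474


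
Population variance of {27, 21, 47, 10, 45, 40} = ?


Mean = 31.6667
Squared deviations: 21.7778, 113.7778, 235.1111, 469.4444, 177.7778, 69.4444
Sum = 1087.3333
Variance = 1087.3333/6 = 181.2222

Variance = 181.2222


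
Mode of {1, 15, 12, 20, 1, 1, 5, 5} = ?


Frequencies: 1:3, 5:2, 12:1, 15:1, 20:1
Max frequency = 3
Mode = 1

Mode = 1


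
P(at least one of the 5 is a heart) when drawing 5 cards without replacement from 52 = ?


P(at least one) = 1 - P(none)
P(none) = (39/52) × (38/51) × (37/50) × (36/49) × (35/48) = 0.221534
P(at least one) = 1 - 0.221534 = 0.7785

P = 0.7785


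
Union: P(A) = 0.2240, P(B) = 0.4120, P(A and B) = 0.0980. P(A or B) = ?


P(A∪B) = 0.2240 + 0.4120 - 0.0980
= 0.6360 - 0.0980
= 0.5380

P(A∪B) = 0.5380


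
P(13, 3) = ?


P(13,3) = 13!/10!
= 6227020800/3628800
= 1716

P(13,3) = 1716


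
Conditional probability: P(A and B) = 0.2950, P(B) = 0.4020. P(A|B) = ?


P(A|B) = 0.2950/0.4020 = 0.7338

P(A|B) = 0.7338


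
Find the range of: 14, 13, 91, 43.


Max = 91, Min = 13
Range = 91 - 13 = 78

Range = 78


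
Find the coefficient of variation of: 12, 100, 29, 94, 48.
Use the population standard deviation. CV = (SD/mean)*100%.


Mean = 56.6000
SD = 34.9491
CV = (34.9491/56.6000)*100 = 61.7475%

CV = 61.7475%


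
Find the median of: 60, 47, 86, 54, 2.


Sorted: 2, 47, 54, 60, 86
n = 5 (odd)
Middle value = 54

Median = 54


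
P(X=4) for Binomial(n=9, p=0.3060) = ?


C(9,4) = 126
p^4 = 0.008768
(1-p)^5 = 0.160989
P = 126 * 0.008768 * 0.160989 = 0.1778

P(X=4) = 0.1778


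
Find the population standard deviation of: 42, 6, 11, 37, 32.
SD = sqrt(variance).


Mean = 25.6000
Variance = 207.4400
SD = sqrt(207.4400) = 14.4028

SD = 14.4028


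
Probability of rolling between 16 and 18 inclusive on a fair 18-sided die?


Favorable outcomes (16 ≤ roll ≤ 18): 3
Total outcomes = 18
P = 3/18 = 0.1667

P = 0.1667


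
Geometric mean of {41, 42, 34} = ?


Product = 41 × 42 × 34 = 58548
GM = 58548^(1/3) = 38.8303

GM = 38.8303


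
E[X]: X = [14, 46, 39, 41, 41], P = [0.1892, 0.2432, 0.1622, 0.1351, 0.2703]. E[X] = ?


E[X] = 14*0.1892 + 46*0.2432 + 39*0.1622 + 41*0.1351 + 41*0.2703
= 2.6488 + 11.1872 + 6.3258 + 5.5391 + 11.0823
= 36.7832

E[X] = 36.7832


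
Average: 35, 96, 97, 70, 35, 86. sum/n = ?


Sum = 35 + 96 + 97 + 70 + 35 + 86 = 419
n = 6
Mean = 419/6 = 69.8333

Mean = 69.8333


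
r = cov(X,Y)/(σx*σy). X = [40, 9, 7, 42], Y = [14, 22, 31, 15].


Mean X = 24.5000, Mean Y = 20.5000
SD X = 16.530275, SD Y = 6.800735
Cov = -101.000000
r = -101.000000/(16.530275*6.800735) = -0.8984

r = -0.8984


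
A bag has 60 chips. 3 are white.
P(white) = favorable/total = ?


P = 3/60 = 0.0500

P = 0.0500


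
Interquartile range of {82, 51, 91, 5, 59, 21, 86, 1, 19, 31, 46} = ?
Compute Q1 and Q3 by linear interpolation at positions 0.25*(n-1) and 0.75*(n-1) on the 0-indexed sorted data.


Sorted: 1, 5, 19, 21, 31, 46, 51, 59, 82, 86, 91
Q1 (25th %ile) = 20.0000
Q3 (75th %ile) = 70.5000
IQR = 70.5000 - 20.0000 = 50.5000

IQR = 50.5000


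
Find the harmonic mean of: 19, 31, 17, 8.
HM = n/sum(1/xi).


Sum of reciprocals = 1/19 + 1/31 + 1/17 + 1/8 = 0.268713
HM = 4/0.268713 = 14.8858

HM = 14.8858


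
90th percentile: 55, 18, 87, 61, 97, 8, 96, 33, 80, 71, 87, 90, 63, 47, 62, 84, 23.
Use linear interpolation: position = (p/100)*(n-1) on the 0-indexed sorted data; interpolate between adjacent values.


Sorted: 8, 18, 23, 33, 47, 55, 61, 62, 63, 71, 80, 84, 87, 87, 90, 96, 97
n = 17
Index = 90/100 * 16 = 14.4000
Lower = data[14] = 90, Upper = data[15] = 96
P90 = 90 + 0.4000*(6) = 92.4000

P90 = 92.4000


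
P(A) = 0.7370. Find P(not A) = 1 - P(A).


P(not A) = 1 - 0.7370 = 0.2630

P(not A) = 0.2630


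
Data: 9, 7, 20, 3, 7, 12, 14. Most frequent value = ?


Frequencies: 3:1, 7:2, 9:1, 12:1, 14:1, 20:1
Max frequency = 2
Mode = 7

Mode = 7


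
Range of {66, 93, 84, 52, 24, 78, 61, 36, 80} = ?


Max = 93, Min = 24
Range = 93 - 24 = 69

Range = 69


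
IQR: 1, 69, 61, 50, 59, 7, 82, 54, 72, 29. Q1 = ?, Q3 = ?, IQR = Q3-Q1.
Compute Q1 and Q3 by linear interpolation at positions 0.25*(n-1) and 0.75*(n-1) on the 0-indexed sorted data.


Sorted: 1, 7, 29, 50, 54, 59, 61, 69, 72, 82
Q1 (25th %ile) = 34.2500
Q3 (75th %ile) = 67.0000
IQR = 67.0000 - 34.2500 = 32.7500

IQR = 32.7500


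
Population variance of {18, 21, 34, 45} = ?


Mean = 29.5000
Squared deviations: 132.2500, 72.2500, 20.2500, 240.2500
Sum = 465.0000
Variance = 465.0000/4 = 116.2500

Variance = 116.2500


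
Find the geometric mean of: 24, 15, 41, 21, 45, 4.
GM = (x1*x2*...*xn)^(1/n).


Product = 24 × 15 × 41 × 21 × 45 × 4 = 55792800
GM = 55792800^(1/6) = 19.5477

GM = 19.5477


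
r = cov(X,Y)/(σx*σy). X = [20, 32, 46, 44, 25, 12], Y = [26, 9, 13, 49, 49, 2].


Mean X = 29.8333, Mean Y = 24.6667
SD X = 12.280291, SD Y = 18.624953
Cov = 65.944444
r = 65.944444/(12.280291*18.624953) = 0.2883

r = 0.2883


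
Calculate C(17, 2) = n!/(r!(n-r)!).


C(17,2) = 17!/(2! × 15!)
= 355687428096000/(2 × 1307674368000)
= 136

C(17,2) = 136


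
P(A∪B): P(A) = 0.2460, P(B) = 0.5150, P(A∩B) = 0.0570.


P(A∪B) = 0.2460 + 0.5150 - 0.0570
= 0.7610 - 0.0570
= 0.7040

P(A∪B) = 0.7040


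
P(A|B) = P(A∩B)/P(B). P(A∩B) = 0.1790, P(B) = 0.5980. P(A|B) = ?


P(A|B) = 0.1790/0.5980 = 0.2993

P(A|B) = 0.2993


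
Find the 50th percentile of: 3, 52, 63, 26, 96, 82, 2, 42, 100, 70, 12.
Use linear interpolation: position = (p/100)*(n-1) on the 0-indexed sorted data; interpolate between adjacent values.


Sorted: 2, 3, 12, 26, 42, 52, 63, 70, 82, 96, 100
n = 11
Index = 50/100 * 10 = 5.0000
Lower = data[5] = 52, Upper = data[6] = 63
P50 = 52 + 0*(11) = 52.0000

P50 = 52.0000


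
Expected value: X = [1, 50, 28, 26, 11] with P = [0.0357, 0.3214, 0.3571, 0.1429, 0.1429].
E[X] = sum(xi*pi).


E[X] = 1*0.0357 + 50*0.3214 + 28*0.3571 + 26*0.1429 + 11*0.1429
= 0.0357 + 16.0700 + 9.9988 + 3.7154 + 1.5719
= 31.3918

E[X] = 31.3918


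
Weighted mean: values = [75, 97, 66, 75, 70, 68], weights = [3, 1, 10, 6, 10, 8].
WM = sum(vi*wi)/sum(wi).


Numerator = 75*3 + 97*1 + 66*10 + 75*6 + 70*10 + 68*8 = 2676
Denominator = 3 + 1 + 10 + 6 + 10 + 8 = 38
WM = 2676/38 = 70.4211

WM = 70.4211


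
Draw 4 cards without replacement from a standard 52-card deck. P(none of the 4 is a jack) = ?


P(no jacks) = (48/52) × (47/51) × (46/50) × (45/49)
= 0.7187

P = 0.7187


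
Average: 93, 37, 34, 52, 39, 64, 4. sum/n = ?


Sum = 93 + 37 + 34 + 52 + 39 + 64 + 4 = 323
n = 7
Mean = 323/7 = 46.1429

Mean = 46.1429


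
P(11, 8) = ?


P(11,8) = 11!/3!
= 39916800/6
= 6652800

P(11,8) = 6652800


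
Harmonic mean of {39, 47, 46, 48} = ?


Sum of reciprocals = 1/39 + 1/47 + 1/46 + 1/48 = 0.089490
HM = 4/0.089490 = 44.6977

HM = 44.6977


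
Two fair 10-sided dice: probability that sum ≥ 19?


Total outcomes = 10×10 = 100
Favorable (sum ≥ 19): 3
P = 3/100 = 0.0300

P = 0.0300


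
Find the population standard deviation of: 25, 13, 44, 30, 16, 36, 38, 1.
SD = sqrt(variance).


Mean = 25.3750
Variance = 184.4844
SD = sqrt(184.4844) = 13.5825

SD = 13.5825


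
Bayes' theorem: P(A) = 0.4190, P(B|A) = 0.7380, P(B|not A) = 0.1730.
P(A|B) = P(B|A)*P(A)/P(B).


P(B) = P(B|A)*P(A) + P(B|A')*P(A')
= 0.7380*0.4190 + 0.1730*0.5810
= 0.309222 + 0.100513 = 0.409735
P(A|B) = 0.309222/0.409735 = 0.7547

P(A|B) = 0.7547


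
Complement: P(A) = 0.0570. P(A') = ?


P(not A) = 1 - 0.0570 = 0.9430

P(not A) = 0.9430


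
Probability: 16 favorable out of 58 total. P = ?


P = 16/58 = 0.2759

P = 0.2759


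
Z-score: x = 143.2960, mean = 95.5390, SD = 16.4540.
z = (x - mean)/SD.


z = (143.2960 - 95.5390)/16.4540
= 47.7570/16.4540
= 2.9025

z = 2.9025


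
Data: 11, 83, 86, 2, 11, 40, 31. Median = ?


Sorted: 2, 11, 11, 31, 40, 83, 86
n = 7 (odd)
Middle value = 31

Median = 31


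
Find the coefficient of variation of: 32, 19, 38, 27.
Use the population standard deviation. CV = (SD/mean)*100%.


Mean = 29.0000
SD = 6.9642
CV = (6.9642/29.0000)*100 = 24.0145%

CV = 24.0145%


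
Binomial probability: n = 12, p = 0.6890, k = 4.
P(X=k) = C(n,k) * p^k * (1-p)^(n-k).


C(12,4) = 495
p^4 = 0.225360
(1-p)^8 = 8.751512e-05
P = 495 * 0.225360 * 8.751512e-05 = 0.0098

P(X=4) = 0.0098


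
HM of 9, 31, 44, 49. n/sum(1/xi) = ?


Sum of reciprocals = 1/9 + 1/31 + 1/44 + 1/49 = 0.186505
HM = 4/0.186505 = 21.4472

HM = 21.4472


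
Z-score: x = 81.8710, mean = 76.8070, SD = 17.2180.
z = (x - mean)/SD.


z = (81.8710 - 76.8070)/17.2180
= 5.0640/17.2180
= 0.2941

z = 0.2941


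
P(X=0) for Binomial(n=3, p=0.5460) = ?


C(3,0) = 1
p^0 = 1.000000
(1-p)^3 = 0.093577
P = 1 * 1.000000 * 0.093577 = 0.0936

P(X=0) = 0.0936


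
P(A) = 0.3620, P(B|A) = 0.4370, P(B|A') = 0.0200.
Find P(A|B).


P(B) = P(B|A)*P(A) + P(B|A')*P(A')
= 0.4370*0.3620 + 0.0200*0.6380
= 0.158194 + 0.012760 = 0.170954
P(A|B) = 0.158194/0.170954 = 0.9254

P(A|B) = 0.9254


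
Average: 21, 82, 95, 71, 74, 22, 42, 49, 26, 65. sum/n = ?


Sum = 21 + 82 + 95 + 71 + 74 + 22 + 42 + 49 + 26 + 65 = 547
n = 10
Mean = 547/10 = 54.7000

Mean = 54.7000


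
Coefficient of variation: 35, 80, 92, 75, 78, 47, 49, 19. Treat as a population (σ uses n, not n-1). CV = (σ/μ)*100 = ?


Mean = 59.3750
SD = 23.8900
CV = (23.8900/59.3750)*100 = 40.2359%

CV = 40.2359%


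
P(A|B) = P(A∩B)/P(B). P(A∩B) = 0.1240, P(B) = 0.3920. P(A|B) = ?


P(A|B) = 0.1240/0.3920 = 0.3163

P(A|B) = 0.3163


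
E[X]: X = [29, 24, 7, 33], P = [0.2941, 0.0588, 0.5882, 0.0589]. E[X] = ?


E[X] = 29*0.2941 + 24*0.0588 + 7*0.5882 + 33*0.0589
= 8.5289 + 1.4112 + 4.1174 + 1.9437
= 16.0012

E[X] = 16.0012


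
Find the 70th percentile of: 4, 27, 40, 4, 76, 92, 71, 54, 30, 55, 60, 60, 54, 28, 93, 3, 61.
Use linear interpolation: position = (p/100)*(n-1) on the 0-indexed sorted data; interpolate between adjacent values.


Sorted: 3, 4, 4, 27, 28, 30, 40, 54, 54, 55, 60, 60, 61, 71, 76, 92, 93
n = 17
Index = 70/100 * 16 = 11.2000
Lower = data[11] = 60, Upper = data[12] = 61
P70 = 60 + 0.2000*(1) = 60.2000

P70 = 60.2000


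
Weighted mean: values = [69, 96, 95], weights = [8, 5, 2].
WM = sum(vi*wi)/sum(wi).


Numerator = 69*8 + 96*5 + 95*2 = 1222
Denominator = 8 + 5 + 2 = 15
WM = 1222/15 = 81.4667

WM = 81.4667


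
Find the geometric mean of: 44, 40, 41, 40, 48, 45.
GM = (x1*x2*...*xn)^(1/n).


Product = 44 × 40 × 41 × 40 × 48 × 45 = 6234624000
GM = 6234624000^(1/6) = 42.9011

GM = 42.9011


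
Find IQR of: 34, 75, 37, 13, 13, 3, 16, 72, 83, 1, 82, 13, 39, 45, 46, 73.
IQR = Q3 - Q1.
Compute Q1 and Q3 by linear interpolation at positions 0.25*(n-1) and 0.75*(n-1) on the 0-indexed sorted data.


Sorted: 1, 3, 13, 13, 13, 16, 34, 37, 39, 45, 46, 72, 73, 75, 82, 83
Q1 (25th %ile) = 13.0000
Q3 (75th %ile) = 72.2500
IQR = 72.2500 - 13.0000 = 59.2500

IQR = 59.2500


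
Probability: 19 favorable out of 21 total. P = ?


P = 19/21 = 0.9048

P = 0.9048


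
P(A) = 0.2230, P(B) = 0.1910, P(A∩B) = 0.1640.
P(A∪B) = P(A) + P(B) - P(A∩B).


P(A∪B) = 0.2230 + 0.1910 - 0.1640
= 0.4140 - 0.1640
= 0.2500

P(A∪B) = 0.2500


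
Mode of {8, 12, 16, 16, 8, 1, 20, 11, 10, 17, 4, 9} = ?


Frequencies: 1:1, 4:1, 8:2, 9:1, 10:1, 11:1, 12:1, 16:2, 17:1, 20:1
Max frequency = 2
Mode = 8, 16

Mode = 8, 16


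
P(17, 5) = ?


P(17,5) = 17!/12!
= 355687428096000/479001600
= 742560

P(17,5) = 742560


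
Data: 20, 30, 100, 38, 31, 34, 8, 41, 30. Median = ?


Sorted: 8, 20, 30, 30, 31, 34, 38, 41, 100
n = 9 (odd)
Middle value = 31

Median = 31


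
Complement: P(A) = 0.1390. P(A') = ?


P(not A) = 1 - 0.1390 = 0.8610

P(not A) = 0.8610


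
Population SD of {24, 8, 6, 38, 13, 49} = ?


Mean = 23.0000
Variance = 252.6667
SD = sqrt(252.6667) = 15.8955

SD = 15.8955


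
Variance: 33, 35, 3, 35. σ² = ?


Mean = 26.5000
Squared deviations: 42.2500, 72.2500, 552.2500, 72.2500
Sum = 739.0000
Variance = 739.0000/4 = 184.7500

Variance = 184.7500


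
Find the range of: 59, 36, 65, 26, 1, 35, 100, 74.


Max = 100, Min = 1
Range = 100 - 1 = 99

Range = 99


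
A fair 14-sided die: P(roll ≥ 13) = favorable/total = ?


Favorable outcomes (roll ≥ 13): 2
Total outcomes = 14
P = 2/14 = 0.1429

P = 0.1429


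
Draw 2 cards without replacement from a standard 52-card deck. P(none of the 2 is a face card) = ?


P(no face cards) = (40/52) × (39/51)
= 0.5882

P = 0.5882


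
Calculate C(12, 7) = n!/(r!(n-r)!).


C(12,7) = 12!/(7! × 5!)
= 479001600/(5040 × 120)
= 792

C(12,7) = 792


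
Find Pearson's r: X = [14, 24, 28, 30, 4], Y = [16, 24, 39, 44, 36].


Mean X = 20.0000, Mean Y = 31.8000
SD X = 9.715966, SD Y = 10.283968
Cov = 35.200000
r = 35.200000/(9.715966*10.283968) = 0.3523

r = 0.3523


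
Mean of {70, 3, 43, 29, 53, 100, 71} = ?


Sum = 70 + 3 + 43 + 29 + 53 + 100 + 71 = 369
n = 7
Mean = 369/7 = 52.7143

Mean = 52.7143


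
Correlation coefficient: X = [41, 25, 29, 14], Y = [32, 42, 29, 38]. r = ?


Mean X = 27.2500, Mean Y = 35.2500
SD X = 9.653367, SD Y = 5.068284
Cov = -26.812500
r = -26.812500/(9.653367*5.068284) = -0.5480

r = -0.5480


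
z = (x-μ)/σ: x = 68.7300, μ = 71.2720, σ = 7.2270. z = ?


z = (68.7300 - 71.2720)/7.2270
= -2.5420/7.2270
= -0.3517

z = -0.3517


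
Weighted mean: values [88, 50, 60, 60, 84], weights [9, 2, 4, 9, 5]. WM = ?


Numerator = 88*9 + 50*2 + 60*4 + 60*9 + 84*5 = 2092
Denominator = 9 + 2 + 4 + 9 + 5 = 29
WM = 2092/29 = 72.1379

WM = 72.1379


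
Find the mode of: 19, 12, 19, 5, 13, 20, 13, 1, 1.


Frequencies: 1:2, 5:1, 12:1, 13:2, 19:2, 20:1
Max frequency = 2
Mode = 1, 13, 19

Mode = 1, 13, 19


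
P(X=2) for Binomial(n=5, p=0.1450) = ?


C(5,2) = 10
p^2 = 0.021025
(1-p)^3 = 0.625026
P = 10 * 0.021025 * 0.625026 = 0.1314

P(X=2) = 0.1314


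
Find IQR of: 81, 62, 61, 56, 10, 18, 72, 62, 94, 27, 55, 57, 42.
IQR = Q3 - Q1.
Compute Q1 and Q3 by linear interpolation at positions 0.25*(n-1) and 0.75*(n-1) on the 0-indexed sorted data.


Sorted: 10, 18, 27, 42, 55, 56, 57, 61, 62, 62, 72, 81, 94
Q1 (25th %ile) = 42.0000
Q3 (75th %ile) = 62.0000
IQR = 62.0000 - 42.0000 = 20.0000

IQR = 20.0000


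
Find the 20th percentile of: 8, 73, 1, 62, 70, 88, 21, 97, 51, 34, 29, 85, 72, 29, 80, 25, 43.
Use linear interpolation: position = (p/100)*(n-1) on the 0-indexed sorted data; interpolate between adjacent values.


Sorted: 1, 8, 21, 25, 29, 29, 34, 43, 51, 62, 70, 72, 73, 80, 85, 88, 97
n = 17
Index = 20/100 * 16 = 3.2000
Lower = data[3] = 25, Upper = data[4] = 29
P20 = 25 + 0.2000*(4) = 25.8000

P20 = 25.8000


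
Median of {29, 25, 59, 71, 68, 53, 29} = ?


Sorted: 25, 29, 29, 53, 59, 68, 71
n = 7 (odd)
Middle value = 53

Median = 53


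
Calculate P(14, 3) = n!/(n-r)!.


P(14,3) = 14!/11!
= 87178291200/39916800
= 2184

P(14,3) = 2184


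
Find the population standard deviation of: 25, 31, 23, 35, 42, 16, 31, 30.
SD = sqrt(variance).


Mean = 29.1250
Variance = 54.3594
SD = sqrt(54.3594) = 7.3729

SD = 7.3729


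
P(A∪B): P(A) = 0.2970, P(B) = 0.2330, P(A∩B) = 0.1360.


P(A∪B) = 0.2970 + 0.2330 - 0.1360
= 0.5300 - 0.1360
= 0.3940

P(A∪B) = 0.3940


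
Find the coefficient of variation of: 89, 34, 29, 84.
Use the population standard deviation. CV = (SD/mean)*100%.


Mean = 59.0000
SD = 27.6134
CV = (27.6134/59.0000)*100 = 46.8024%

CV = 46.8024%


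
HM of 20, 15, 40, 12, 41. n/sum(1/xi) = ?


Sum of reciprocals = 1/20 + 1/15 + 1/40 + 1/12 + 1/41 = 0.249390
HM = 5/0.249390 = 20.0489

HM = 20.0489


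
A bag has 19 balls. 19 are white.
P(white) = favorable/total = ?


P = 19/19 = 1.0000

P = 1.0000


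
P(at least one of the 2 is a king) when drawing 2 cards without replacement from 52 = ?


P(at least one) = 1 - P(none)
P(none) = (48/52) × (47/51) = 0.850679
P(at least one) = 1 - 0.850679 = 0.1493

P = 0.1493


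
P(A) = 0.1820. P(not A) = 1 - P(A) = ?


P(not A) = 1 - 0.1820 = 0.8180

P(not A) = 0.8180


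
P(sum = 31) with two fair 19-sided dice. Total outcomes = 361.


Total outcomes = 19×19 = 361
Favorable (sum = 31): 8
P = 8/361 = 0.0222

P = 0.0222


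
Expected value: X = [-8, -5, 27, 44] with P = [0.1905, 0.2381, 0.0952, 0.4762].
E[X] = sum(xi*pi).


E[X] = -8*0.1905 - 5*0.2381 + 27*0.0952 + 44*0.4762
= -1.5240 - 1.1905 + 2.5704 + 20.9528
= 20.8087

E[X] = 20.8087


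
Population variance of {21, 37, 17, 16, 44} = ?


Mean = 27.0000
Squared deviations: 36.0000, 100.0000, 100.0000, 121.0000, 289.0000
Sum = 646.0000
Variance = 646.0000/5 = 129.2000

Variance = 129.2000


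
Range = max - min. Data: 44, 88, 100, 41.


Max = 100, Min = 41
Range = 100 - 41 = 59

Range = 59


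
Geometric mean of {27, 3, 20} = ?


Product = 27 × 3 × 20 = 1620
GM = 1620^(1/3) = 11.7446

GM = 11.7446


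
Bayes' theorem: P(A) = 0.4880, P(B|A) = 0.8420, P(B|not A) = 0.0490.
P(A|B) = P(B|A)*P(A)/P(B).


P(B) = P(B|A)*P(A) + P(B|A')*P(A')
= 0.8420*0.4880 + 0.0490*0.5120
= 0.410896 + 0.025088 = 0.435984
P(A|B) = 0.410896/0.435984 = 0.9425

P(A|B) = 0.9425


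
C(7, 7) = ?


C(7,7) = 7!/(7! × 0!)
= 5040/(5040 × 1)
= 1

C(7,7) = 1


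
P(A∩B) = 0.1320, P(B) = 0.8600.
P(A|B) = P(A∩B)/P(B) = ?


P(A|B) = 0.1320/0.8600 = 0.1535

P(A|B) = 0.1535


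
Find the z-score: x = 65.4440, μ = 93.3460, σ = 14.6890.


z = (65.4440 - 93.3460)/14.6890
= -27.9020/14.6890
= -1.8995

z = -1.8995


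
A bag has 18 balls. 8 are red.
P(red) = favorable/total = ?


P = 8/18 = 0.4444

P = 0.4444


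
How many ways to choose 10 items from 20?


C(20,10) = 20!/(10! × 10!)
= 2432902008176640000/(3628800 × 3628800)
= 184756

C(20,10) = 184756


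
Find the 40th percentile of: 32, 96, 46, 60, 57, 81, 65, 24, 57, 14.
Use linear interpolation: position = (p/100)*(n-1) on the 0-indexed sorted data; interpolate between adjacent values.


Sorted: 14, 24, 32, 46, 57, 57, 60, 65, 81, 96
n = 10
Index = 40/100 * 9 = 3.6000
Lower = data[3] = 46, Upper = data[4] = 57
P40 = 46 + 0.6000*(11) = 52.6000

P40 = 52.6000


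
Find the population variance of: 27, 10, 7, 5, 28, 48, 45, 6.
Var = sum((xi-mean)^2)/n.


Mean = 22.0000
Squared deviations: 25.0000, 144.0000, 225.0000, 289.0000, 36.0000, 676.0000, 529.0000, 256.0000
Sum = 2180.0000
Variance = 2180.0000/8 = 272.5000

Variance = 272.5000


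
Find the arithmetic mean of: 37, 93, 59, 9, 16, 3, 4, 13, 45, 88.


Sum = 37 + 93 + 59 + 9 + 16 + 3 + 4 + 13 + 45 + 88 = 367
n = 10
Mean = 367/10 = 36.7000

Mean = 36.7000


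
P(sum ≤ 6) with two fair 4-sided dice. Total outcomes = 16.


Total outcomes = 4×4 = 16
Favorable (sum ≤ 6): 13
P = 13/16 = 0.8125

P = 0.8125


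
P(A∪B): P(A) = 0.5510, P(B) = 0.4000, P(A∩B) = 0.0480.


P(A∪B) = 0.5510 + 0.4000 - 0.0480
= 0.9510 - 0.0480
= 0.9030

P(A∪B) = 0.9030


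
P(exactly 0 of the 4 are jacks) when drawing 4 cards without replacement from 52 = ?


Hypergeometric: P(X=0) = C(4,0)·C(48,4) / C(52,4)
= 1 × 194580 / 270725
= 194580/270725 = 0.7187

P = 0.7187


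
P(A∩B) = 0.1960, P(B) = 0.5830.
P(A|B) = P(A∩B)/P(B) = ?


P(A|B) = 0.1960/0.5830 = 0.3362

P(A|B) = 0.3362


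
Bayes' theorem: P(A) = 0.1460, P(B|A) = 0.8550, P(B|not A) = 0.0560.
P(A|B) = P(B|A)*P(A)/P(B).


P(B) = P(B|A)*P(A) + P(B|A')*P(A')
= 0.8550*0.1460 + 0.0560*0.8540
= 0.124830 + 0.047824 = 0.172654
P(A|B) = 0.124830/0.172654 = 0.7230

P(A|B) = 0.7230


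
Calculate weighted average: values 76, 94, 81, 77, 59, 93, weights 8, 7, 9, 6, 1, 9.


Numerator = 76*8 + 94*7 + 81*9 + 77*6 + 59*1 + 93*9 = 3353
Denominator = 8 + 7 + 9 + 6 + 1 + 9 = 40
WM = 3353/40 = 83.8250

WM = 83.8250


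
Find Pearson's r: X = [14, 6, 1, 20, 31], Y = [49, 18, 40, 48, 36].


Mean X = 14.4000, Mean Y = 38.2000
SD X = 10.556515, SD Y = 11.214277
Cov = 31.920000
r = 31.920000/(10.556515*11.214277) = 0.2696

r = 0.2696


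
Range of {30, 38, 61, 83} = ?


Max = 83, Min = 30
Range = 83 - 30 = 53

Range = 53


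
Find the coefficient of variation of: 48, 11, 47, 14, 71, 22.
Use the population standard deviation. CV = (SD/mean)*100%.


Mean = 35.5000
SD = 21.5774
CV = (21.5774/35.5000)*100 = 60.7814%

CV = 60.7814%


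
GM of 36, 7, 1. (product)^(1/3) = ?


Product = 36 × 7 × 1 = 252
GM = 252^(1/3) = 6.3164

GM = 6.3164


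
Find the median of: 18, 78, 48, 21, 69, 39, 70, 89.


Sorted: 18, 21, 39, 48, 69, 70, 78, 89
n = 8 (even)
Middle values: 48 and 69
Median = (48+69)/2 = 58.5000

Median = 58.5000


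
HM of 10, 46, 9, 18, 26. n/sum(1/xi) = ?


Sum of reciprocals = 1/10 + 1/46 + 1/9 + 1/18 + 1/26 = 0.326867
HM = 5/0.326867 = 15.2967

HM = 15.2967


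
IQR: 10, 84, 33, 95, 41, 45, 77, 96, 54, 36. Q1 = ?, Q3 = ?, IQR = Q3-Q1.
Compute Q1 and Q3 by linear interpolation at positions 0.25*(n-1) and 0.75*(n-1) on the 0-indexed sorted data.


Sorted: 10, 33, 36, 41, 45, 54, 77, 84, 95, 96
Q1 (25th %ile) = 37.2500
Q3 (75th %ile) = 82.2500
IQR = 82.2500 - 37.2500 = 45.0000

IQR = 45.0000


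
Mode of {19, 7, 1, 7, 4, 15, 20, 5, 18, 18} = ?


Frequencies: 1:1, 4:1, 5:1, 7:2, 15:1, 18:2, 19:1, 20:1
Max frequency = 2
Mode = 7, 18

Mode = 7, 18


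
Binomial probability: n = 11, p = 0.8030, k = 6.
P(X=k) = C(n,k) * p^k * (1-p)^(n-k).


C(11,6) = 462
p^6 = 0.268098
(1-p)^5 = 0.000297
P = 462 * 0.268098 * 0.000297 = 0.0368

P(X=6) = 0.0368


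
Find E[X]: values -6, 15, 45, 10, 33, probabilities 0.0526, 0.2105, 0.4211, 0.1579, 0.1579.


E[X] = -6*0.0526 + 15*0.2105 + 45*0.4211 + 10*0.1579 + 33*0.1579
= -0.3156 + 3.1575 + 18.9495 + 1.5790 + 5.2107
= 28.5811

E[X] = 28.5811


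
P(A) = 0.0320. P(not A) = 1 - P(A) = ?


P(not A) = 1 - 0.0320 = 0.9680

P(not A) = 0.9680


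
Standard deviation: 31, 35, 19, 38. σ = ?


Mean = 30.7500
Variance = 52.1875
SD = sqrt(52.1875) = 7.2241

SD = 7.2241


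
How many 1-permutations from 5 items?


P(5,1) = 5!/4!
= 120/24
= 5

P(5,1) = 5


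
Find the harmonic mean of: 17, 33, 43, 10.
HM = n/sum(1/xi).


Sum of reciprocals = 1/17 + 1/33 + 1/43 + 1/10 = 0.212382
HM = 4/0.212382 = 18.8340

HM = 18.8340


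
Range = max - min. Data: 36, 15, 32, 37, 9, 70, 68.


Max = 70, Min = 9
Range = 70 - 9 = 61

Range = 61


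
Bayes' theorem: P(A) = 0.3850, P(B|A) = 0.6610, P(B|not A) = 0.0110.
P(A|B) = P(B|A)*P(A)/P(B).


P(B) = P(B|A)*P(A) + P(B|A')*P(A')
= 0.6610*0.3850 + 0.0110*0.6150
= 0.254485 + 0.006765 = 0.261250
P(A|B) = 0.254485/0.261250 = 0.9741

P(A|B) = 0.9741


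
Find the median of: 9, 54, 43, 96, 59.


Sorted: 9, 43, 54, 59, 96
n = 5 (odd)
Middle value = 54

Median = 54


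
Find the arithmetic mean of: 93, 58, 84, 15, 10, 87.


Sum = 93 + 58 + 84 + 15 + 10 + 87 = 347
n = 6
Mean = 347/6 = 57.8333

Mean = 57.8333


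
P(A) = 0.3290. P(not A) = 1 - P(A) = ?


P(not A) = 1 - 0.3290 = 0.6710

P(not A) = 0.6710


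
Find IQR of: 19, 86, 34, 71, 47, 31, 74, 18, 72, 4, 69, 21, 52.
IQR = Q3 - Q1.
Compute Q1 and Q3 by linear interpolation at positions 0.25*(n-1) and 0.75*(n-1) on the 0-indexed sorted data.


Sorted: 4, 18, 19, 21, 31, 34, 47, 52, 69, 71, 72, 74, 86
Q1 (25th %ile) = 21.0000
Q3 (75th %ile) = 71.0000
IQR = 71.0000 - 21.0000 = 50.0000

IQR = 50.0000


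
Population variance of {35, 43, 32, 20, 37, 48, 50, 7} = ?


Mean = 34.0000
Squared deviations: 1.0000, 81.0000, 4.0000, 196.0000, 9.0000, 196.0000, 256.0000, 729.0000
Sum = 1472.0000
Variance = 1472.0000/8 = 184.0000

Variance = 184.0000


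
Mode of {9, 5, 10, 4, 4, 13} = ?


Frequencies: 4:2, 5:1, 9:1, 10:1, 13:1
Max frequency = 2
Mode = 4

Mode = 4


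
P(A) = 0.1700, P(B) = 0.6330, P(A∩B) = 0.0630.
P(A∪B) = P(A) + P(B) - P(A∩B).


P(A∪B) = 0.1700 + 0.6330 - 0.0630
= 0.8030 - 0.0630
= 0.7400

P(A∪B) = 0.7400


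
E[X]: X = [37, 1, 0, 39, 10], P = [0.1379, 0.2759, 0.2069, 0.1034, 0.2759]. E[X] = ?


E[X] = 37*0.1379 + 1*0.2759 + 0*0.2069 + 39*0.1034 + 10*0.2759
= 5.1023 + 0.2759 + 0 + 4.0326 + 2.7590
= 12.1698

E[X] = 12.1698


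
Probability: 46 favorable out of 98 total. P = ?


P = 46/98 = 0.4694

P = 0.4694


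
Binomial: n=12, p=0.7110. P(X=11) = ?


C(12,11) = 12
p^11 = 0.023473
(1-p)^1 = 0.289000
P = 12 * 0.023473 * 0.289000 = 0.0814

P(X=11) = 0.0814


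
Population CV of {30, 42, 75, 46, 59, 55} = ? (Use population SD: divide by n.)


Mean = 51.1667
SD = 14.1588
CV = (14.1588/51.1667)*100 = 27.6720%

CV = 27.6720%


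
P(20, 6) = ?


P(20,6) = 20!/14!
= 2432902008176640000/87178291200
= 27907200

P(20,6) = 27907200


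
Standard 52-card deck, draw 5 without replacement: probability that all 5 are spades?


P(all spades) = (13/52) × (12/51) × (11/50) × (10/49) × (9/48)
= 0.0005

P = 0.0005


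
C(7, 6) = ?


C(7,6) = 7!/(6! × 1!)
= 5040/(720 × 1)
= 7

C(7,6) = 7


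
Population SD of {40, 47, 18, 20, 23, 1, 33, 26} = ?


Mean = 26.0000
Variance = 177.5000
SD = sqrt(177.5000) = 13.3229

SD = 13.3229


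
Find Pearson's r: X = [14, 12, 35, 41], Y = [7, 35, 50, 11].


Mean X = 25.5000, Mean Y = 25.7500
SD X = 12.698425, SD Y = 17.626330
Cov = 23.125000
r = 23.125000/(12.698425*17.626330) = 0.1033

r = 0.1033


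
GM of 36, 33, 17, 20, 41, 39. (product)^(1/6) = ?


Product = 36 × 33 × 17 × 20 × 41 × 39 = 645868080
GM = 645868080^(1/6) = 29.4007

GM = 29.4007


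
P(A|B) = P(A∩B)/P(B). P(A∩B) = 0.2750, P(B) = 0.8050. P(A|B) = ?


P(A|B) = 0.2750/0.8050 = 0.3416

P(A|B) = 0.3416


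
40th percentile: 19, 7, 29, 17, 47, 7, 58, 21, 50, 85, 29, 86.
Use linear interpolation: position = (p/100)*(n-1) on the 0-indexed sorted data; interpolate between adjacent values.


Sorted: 7, 7, 17, 19, 21, 29, 29, 47, 50, 58, 85, 86
n = 12
Index = 40/100 * 11 = 4.4000
Lower = data[4] = 21, Upper = data[5] = 29
P40 = 21 + 0.4000*(8) = 24.2000

P40 = 24.2000


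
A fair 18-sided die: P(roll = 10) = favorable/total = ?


Favorable outcomes (roll = 10): 1
Total outcomes = 18
P = 1/18 = 0.0556

P = 0.0556


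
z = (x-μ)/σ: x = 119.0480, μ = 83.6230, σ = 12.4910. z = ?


z = (119.0480 - 83.6230)/12.4910
= 35.4250/12.4910
= 2.8360

z = 2.8360


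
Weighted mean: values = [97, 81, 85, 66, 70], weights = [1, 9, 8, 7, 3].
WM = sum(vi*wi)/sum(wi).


Numerator = 97*1 + 81*9 + 85*8 + 66*7 + 70*3 = 2178
Denominator = 1 + 9 + 8 + 7 + 3 = 28
WM = 2178/28 = 77.7857

WM = 77.7857


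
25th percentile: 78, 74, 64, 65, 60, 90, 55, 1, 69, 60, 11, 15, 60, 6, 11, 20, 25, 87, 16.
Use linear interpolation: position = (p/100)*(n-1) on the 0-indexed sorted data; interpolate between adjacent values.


Sorted: 1, 6, 11, 11, 15, 16, 20, 25, 55, 60, 60, 60, 64, 65, 69, 74, 78, 87, 90
n = 19
Index = 25/100 * 18 = 4.5000
Lower = data[4] = 15, Upper = data[5] = 16
P25 = 15 + 0.5000*(1) = 15.5000

P25 = 15.5000


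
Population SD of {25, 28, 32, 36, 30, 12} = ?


Mean = 27.1667
Variance = 57.4722
SD = sqrt(57.4722) = 7.5810

SD = 7.5810


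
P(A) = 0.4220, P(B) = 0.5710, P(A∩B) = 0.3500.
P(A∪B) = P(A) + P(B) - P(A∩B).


P(A∪B) = 0.4220 + 0.5710 - 0.3500
= 0.9930 - 0.3500
= 0.6430

P(A∪B) = 0.6430


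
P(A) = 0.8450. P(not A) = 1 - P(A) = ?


P(not A) = 1 - 0.8450 = 0.1550

P(not A) = 0.1550


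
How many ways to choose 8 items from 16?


C(16,8) = 16!/(8! × 8!)
= 20922789888000/(40320 × 40320)
= 12870

C(16,8) = 12870


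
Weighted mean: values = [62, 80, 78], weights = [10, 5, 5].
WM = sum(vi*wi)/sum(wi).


Numerator = 62*10 + 80*5 + 78*5 = 1410
Denominator = 10 + 5 + 5 = 20
WM = 1410/20 = 70.5000

WM = 70.5000


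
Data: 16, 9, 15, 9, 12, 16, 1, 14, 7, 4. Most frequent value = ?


Frequencies: 1:1, 4:1, 7:1, 9:2, 12:1, 14:1, 15:1, 16:2
Max frequency = 2
Mode = 9, 16

Mode = 9, 16
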